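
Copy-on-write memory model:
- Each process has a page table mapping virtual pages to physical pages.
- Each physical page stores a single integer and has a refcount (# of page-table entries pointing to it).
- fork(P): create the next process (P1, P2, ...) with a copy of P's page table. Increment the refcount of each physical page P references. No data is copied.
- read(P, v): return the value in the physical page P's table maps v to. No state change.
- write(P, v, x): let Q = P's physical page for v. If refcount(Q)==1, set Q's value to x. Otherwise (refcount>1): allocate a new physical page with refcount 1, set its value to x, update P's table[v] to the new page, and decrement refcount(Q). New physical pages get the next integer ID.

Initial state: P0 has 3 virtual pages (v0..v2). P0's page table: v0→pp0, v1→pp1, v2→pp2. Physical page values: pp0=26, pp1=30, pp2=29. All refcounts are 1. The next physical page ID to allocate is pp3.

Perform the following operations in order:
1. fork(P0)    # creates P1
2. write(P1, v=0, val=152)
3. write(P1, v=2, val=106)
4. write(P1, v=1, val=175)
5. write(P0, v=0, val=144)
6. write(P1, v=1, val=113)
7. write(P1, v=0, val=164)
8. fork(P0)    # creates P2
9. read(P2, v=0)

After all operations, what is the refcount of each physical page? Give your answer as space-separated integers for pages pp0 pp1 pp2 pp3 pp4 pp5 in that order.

Op 1: fork(P0) -> P1. 3 ppages; refcounts: pp0:2 pp1:2 pp2:2
Op 2: write(P1, v0, 152). refcount(pp0)=2>1 -> COPY to pp3. 4 ppages; refcounts: pp0:1 pp1:2 pp2:2 pp3:1
Op 3: write(P1, v2, 106). refcount(pp2)=2>1 -> COPY to pp4. 5 ppages; refcounts: pp0:1 pp1:2 pp2:1 pp3:1 pp4:1
Op 4: write(P1, v1, 175). refcount(pp1)=2>1 -> COPY to pp5. 6 ppages; refcounts: pp0:1 pp1:1 pp2:1 pp3:1 pp4:1 pp5:1
Op 5: write(P0, v0, 144). refcount(pp0)=1 -> write in place. 6 ppages; refcounts: pp0:1 pp1:1 pp2:1 pp3:1 pp4:1 pp5:1
Op 6: write(P1, v1, 113). refcount(pp5)=1 -> write in place. 6 ppages; refcounts: pp0:1 pp1:1 pp2:1 pp3:1 pp4:1 pp5:1
Op 7: write(P1, v0, 164). refcount(pp3)=1 -> write in place. 6 ppages; refcounts: pp0:1 pp1:1 pp2:1 pp3:1 pp4:1 pp5:1
Op 8: fork(P0) -> P2. 6 ppages; refcounts: pp0:2 pp1:2 pp2:2 pp3:1 pp4:1 pp5:1
Op 9: read(P2, v0) -> 144. No state change.

Answer: 2 2 2 1 1 1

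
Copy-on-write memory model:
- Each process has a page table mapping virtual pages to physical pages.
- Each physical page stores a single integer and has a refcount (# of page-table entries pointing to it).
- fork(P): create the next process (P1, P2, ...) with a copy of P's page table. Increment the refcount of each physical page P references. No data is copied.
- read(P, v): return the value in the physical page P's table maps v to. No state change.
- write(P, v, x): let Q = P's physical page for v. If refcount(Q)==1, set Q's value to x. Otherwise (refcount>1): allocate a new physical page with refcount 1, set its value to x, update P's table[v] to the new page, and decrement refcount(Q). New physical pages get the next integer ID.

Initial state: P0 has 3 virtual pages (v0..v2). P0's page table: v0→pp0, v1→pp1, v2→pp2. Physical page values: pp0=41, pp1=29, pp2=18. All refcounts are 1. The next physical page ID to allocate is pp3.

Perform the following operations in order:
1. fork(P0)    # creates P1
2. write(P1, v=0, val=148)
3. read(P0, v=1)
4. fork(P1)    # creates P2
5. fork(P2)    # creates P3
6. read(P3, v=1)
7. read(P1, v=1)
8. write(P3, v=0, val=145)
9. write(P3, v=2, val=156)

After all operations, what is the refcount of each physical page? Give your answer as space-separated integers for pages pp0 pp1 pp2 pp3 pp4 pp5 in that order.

Answer: 1 4 3 2 1 1

Derivation:
Op 1: fork(P0) -> P1. 3 ppages; refcounts: pp0:2 pp1:2 pp2:2
Op 2: write(P1, v0, 148). refcount(pp0)=2>1 -> COPY to pp3. 4 ppages; refcounts: pp0:1 pp1:2 pp2:2 pp3:1
Op 3: read(P0, v1) -> 29. No state change.
Op 4: fork(P1) -> P2. 4 ppages; refcounts: pp0:1 pp1:3 pp2:3 pp3:2
Op 5: fork(P2) -> P3. 4 ppages; refcounts: pp0:1 pp1:4 pp2:4 pp3:3
Op 6: read(P3, v1) -> 29. No state change.
Op 7: read(P1, v1) -> 29. No state change.
Op 8: write(P3, v0, 145). refcount(pp3)=3>1 -> COPY to pp4. 5 ppages; refcounts: pp0:1 pp1:4 pp2:4 pp3:2 pp4:1
Op 9: write(P3, v2, 156). refcount(pp2)=4>1 -> COPY to pp5. 6 ppages; refcounts: pp0:1 pp1:4 pp2:3 pp3:2 pp4:1 pp5:1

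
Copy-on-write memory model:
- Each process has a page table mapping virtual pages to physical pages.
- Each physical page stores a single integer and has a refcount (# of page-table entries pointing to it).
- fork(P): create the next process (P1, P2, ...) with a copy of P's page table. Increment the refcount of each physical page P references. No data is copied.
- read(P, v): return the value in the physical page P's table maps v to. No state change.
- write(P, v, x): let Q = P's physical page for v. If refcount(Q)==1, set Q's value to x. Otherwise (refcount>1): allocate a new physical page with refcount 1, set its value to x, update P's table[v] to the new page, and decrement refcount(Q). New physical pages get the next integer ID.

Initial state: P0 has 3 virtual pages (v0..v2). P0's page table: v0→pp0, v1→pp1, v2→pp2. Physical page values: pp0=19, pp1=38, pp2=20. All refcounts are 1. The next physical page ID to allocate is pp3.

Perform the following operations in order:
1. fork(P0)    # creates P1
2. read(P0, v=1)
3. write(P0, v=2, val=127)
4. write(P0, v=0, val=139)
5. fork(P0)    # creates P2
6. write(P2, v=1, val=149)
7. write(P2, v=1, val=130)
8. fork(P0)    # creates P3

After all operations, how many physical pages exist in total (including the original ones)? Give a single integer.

Answer: 6

Derivation:
Op 1: fork(P0) -> P1. 3 ppages; refcounts: pp0:2 pp1:2 pp2:2
Op 2: read(P0, v1) -> 38. No state change.
Op 3: write(P0, v2, 127). refcount(pp2)=2>1 -> COPY to pp3. 4 ppages; refcounts: pp0:2 pp1:2 pp2:1 pp3:1
Op 4: write(P0, v0, 139). refcount(pp0)=2>1 -> COPY to pp4. 5 ppages; refcounts: pp0:1 pp1:2 pp2:1 pp3:1 pp4:1
Op 5: fork(P0) -> P2. 5 ppages; refcounts: pp0:1 pp1:3 pp2:1 pp3:2 pp4:2
Op 6: write(P2, v1, 149). refcount(pp1)=3>1 -> COPY to pp5. 6 ppages; refcounts: pp0:1 pp1:2 pp2:1 pp3:2 pp4:2 pp5:1
Op 7: write(P2, v1, 130). refcount(pp5)=1 -> write in place. 6 ppages; refcounts: pp0:1 pp1:2 pp2:1 pp3:2 pp4:2 pp5:1
Op 8: fork(P0) -> P3. 6 ppages; refcounts: pp0:1 pp1:3 pp2:1 pp3:3 pp4:3 pp5:1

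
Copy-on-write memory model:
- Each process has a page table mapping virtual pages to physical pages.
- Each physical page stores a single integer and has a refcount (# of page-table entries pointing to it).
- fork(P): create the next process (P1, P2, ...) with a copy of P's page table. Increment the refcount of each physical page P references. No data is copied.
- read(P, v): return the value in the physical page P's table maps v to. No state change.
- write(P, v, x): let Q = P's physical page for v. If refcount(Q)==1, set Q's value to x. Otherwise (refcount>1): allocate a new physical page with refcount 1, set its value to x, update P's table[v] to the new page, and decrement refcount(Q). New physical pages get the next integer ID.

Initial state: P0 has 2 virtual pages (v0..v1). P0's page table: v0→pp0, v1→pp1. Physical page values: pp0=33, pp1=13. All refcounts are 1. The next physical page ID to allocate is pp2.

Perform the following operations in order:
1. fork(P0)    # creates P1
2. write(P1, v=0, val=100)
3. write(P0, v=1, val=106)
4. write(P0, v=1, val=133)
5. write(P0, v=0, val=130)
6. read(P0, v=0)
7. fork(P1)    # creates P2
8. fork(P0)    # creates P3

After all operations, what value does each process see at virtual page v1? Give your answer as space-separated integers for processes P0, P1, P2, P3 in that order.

Op 1: fork(P0) -> P1. 2 ppages; refcounts: pp0:2 pp1:2
Op 2: write(P1, v0, 100). refcount(pp0)=2>1 -> COPY to pp2. 3 ppages; refcounts: pp0:1 pp1:2 pp2:1
Op 3: write(P0, v1, 106). refcount(pp1)=2>1 -> COPY to pp3. 4 ppages; refcounts: pp0:1 pp1:1 pp2:1 pp3:1
Op 4: write(P0, v1, 133). refcount(pp3)=1 -> write in place. 4 ppages; refcounts: pp0:1 pp1:1 pp2:1 pp3:1
Op 5: write(P0, v0, 130). refcount(pp0)=1 -> write in place. 4 ppages; refcounts: pp0:1 pp1:1 pp2:1 pp3:1
Op 6: read(P0, v0) -> 130. No state change.
Op 7: fork(P1) -> P2. 4 ppages; refcounts: pp0:1 pp1:2 pp2:2 pp3:1
Op 8: fork(P0) -> P3. 4 ppages; refcounts: pp0:2 pp1:2 pp2:2 pp3:2
P0: v1 -> pp3 = 133
P1: v1 -> pp1 = 13
P2: v1 -> pp1 = 13
P3: v1 -> pp3 = 133

Answer: 133 13 13 133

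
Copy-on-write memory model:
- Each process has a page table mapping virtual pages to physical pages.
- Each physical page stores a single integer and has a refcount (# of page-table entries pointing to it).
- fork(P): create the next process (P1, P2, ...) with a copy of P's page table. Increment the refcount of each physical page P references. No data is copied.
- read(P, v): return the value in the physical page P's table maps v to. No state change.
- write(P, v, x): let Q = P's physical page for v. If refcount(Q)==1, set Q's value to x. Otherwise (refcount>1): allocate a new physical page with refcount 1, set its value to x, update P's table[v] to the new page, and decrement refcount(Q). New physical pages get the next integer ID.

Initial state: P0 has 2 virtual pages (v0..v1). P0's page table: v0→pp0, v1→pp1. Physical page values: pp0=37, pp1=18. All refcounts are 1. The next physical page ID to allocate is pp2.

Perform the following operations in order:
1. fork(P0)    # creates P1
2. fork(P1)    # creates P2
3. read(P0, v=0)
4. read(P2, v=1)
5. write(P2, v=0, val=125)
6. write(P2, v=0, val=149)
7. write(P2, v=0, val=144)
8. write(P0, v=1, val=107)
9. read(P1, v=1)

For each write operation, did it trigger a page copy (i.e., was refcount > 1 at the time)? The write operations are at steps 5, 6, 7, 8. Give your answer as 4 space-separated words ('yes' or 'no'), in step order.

Op 1: fork(P0) -> P1. 2 ppages; refcounts: pp0:2 pp1:2
Op 2: fork(P1) -> P2. 2 ppages; refcounts: pp0:3 pp1:3
Op 3: read(P0, v0) -> 37. No state change.
Op 4: read(P2, v1) -> 18. No state change.
Op 5: write(P2, v0, 125). refcount(pp0)=3>1 -> COPY to pp2. 3 ppages; refcounts: pp0:2 pp1:3 pp2:1
Op 6: write(P2, v0, 149). refcount(pp2)=1 -> write in place. 3 ppages; refcounts: pp0:2 pp1:3 pp2:1
Op 7: write(P2, v0, 144). refcount(pp2)=1 -> write in place. 3 ppages; refcounts: pp0:2 pp1:3 pp2:1
Op 8: write(P0, v1, 107). refcount(pp1)=3>1 -> COPY to pp3. 4 ppages; refcounts: pp0:2 pp1:2 pp2:1 pp3:1
Op 9: read(P1, v1) -> 18. No state change.

yes no no yes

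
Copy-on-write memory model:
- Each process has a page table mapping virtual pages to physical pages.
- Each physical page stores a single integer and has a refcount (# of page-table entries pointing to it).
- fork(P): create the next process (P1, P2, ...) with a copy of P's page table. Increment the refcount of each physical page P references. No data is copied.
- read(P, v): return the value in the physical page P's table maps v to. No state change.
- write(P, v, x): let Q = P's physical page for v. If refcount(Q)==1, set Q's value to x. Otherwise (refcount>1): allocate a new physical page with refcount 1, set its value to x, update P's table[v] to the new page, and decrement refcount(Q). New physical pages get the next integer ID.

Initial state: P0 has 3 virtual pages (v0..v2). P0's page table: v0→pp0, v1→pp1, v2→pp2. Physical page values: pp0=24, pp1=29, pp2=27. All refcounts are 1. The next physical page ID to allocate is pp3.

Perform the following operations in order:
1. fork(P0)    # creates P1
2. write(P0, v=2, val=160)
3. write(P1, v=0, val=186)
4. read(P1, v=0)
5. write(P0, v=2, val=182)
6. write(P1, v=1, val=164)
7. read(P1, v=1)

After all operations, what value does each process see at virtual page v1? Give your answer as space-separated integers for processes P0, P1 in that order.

Op 1: fork(P0) -> P1. 3 ppages; refcounts: pp0:2 pp1:2 pp2:2
Op 2: write(P0, v2, 160). refcount(pp2)=2>1 -> COPY to pp3. 4 ppages; refcounts: pp0:2 pp1:2 pp2:1 pp3:1
Op 3: write(P1, v0, 186). refcount(pp0)=2>1 -> COPY to pp4. 5 ppages; refcounts: pp0:1 pp1:2 pp2:1 pp3:1 pp4:1
Op 4: read(P1, v0) -> 186. No state change.
Op 5: write(P0, v2, 182). refcount(pp3)=1 -> write in place. 5 ppages; refcounts: pp0:1 pp1:2 pp2:1 pp3:1 pp4:1
Op 6: write(P1, v1, 164). refcount(pp1)=2>1 -> COPY to pp5. 6 ppages; refcounts: pp0:1 pp1:1 pp2:1 pp3:1 pp4:1 pp5:1
Op 7: read(P1, v1) -> 164. No state change.
P0: v1 -> pp1 = 29
P1: v1 -> pp5 = 164

Answer: 29 164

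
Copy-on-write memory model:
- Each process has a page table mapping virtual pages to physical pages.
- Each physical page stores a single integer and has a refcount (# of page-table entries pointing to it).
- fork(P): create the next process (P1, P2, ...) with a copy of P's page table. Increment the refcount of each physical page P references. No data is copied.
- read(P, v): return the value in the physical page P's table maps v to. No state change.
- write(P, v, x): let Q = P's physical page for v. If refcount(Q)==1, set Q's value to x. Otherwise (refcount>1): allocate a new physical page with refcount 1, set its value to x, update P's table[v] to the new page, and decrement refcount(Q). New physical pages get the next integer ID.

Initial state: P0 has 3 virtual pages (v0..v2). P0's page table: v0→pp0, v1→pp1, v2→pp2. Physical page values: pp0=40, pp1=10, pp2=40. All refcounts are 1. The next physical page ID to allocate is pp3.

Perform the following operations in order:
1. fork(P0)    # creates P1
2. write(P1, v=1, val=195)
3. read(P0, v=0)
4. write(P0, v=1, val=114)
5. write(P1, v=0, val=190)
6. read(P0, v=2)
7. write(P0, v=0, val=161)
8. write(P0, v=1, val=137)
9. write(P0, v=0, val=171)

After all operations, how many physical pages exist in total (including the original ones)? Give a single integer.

Answer: 5

Derivation:
Op 1: fork(P0) -> P1. 3 ppages; refcounts: pp0:2 pp1:2 pp2:2
Op 2: write(P1, v1, 195). refcount(pp1)=2>1 -> COPY to pp3. 4 ppages; refcounts: pp0:2 pp1:1 pp2:2 pp3:1
Op 3: read(P0, v0) -> 40. No state change.
Op 4: write(P0, v1, 114). refcount(pp1)=1 -> write in place. 4 ppages; refcounts: pp0:2 pp1:1 pp2:2 pp3:1
Op 5: write(P1, v0, 190). refcount(pp0)=2>1 -> COPY to pp4. 5 ppages; refcounts: pp0:1 pp1:1 pp2:2 pp3:1 pp4:1
Op 6: read(P0, v2) -> 40. No state change.
Op 7: write(P0, v0, 161). refcount(pp0)=1 -> write in place. 5 ppages; refcounts: pp0:1 pp1:1 pp2:2 pp3:1 pp4:1
Op 8: write(P0, v1, 137). refcount(pp1)=1 -> write in place. 5 ppages; refcounts: pp0:1 pp1:1 pp2:2 pp3:1 pp4:1
Op 9: write(P0, v0, 171). refcount(pp0)=1 -> write in place. 5 ppages; refcounts: pp0:1 pp1:1 pp2:2 pp3:1 pp4:1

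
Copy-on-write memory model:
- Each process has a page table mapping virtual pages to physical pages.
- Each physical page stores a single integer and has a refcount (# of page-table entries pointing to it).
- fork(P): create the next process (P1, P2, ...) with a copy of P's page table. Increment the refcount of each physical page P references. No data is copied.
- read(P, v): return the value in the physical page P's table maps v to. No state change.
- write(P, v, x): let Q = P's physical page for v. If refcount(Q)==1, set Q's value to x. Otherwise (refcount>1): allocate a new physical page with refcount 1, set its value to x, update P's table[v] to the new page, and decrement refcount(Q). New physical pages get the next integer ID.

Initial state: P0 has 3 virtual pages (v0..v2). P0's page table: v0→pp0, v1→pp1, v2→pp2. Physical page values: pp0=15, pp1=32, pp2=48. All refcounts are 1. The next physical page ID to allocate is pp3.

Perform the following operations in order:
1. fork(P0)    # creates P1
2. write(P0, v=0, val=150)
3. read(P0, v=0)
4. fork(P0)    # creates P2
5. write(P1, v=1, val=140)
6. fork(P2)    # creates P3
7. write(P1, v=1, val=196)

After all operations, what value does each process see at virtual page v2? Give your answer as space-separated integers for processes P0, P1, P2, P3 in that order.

Answer: 48 48 48 48

Derivation:
Op 1: fork(P0) -> P1. 3 ppages; refcounts: pp0:2 pp1:2 pp2:2
Op 2: write(P0, v0, 150). refcount(pp0)=2>1 -> COPY to pp3. 4 ppages; refcounts: pp0:1 pp1:2 pp2:2 pp3:1
Op 3: read(P0, v0) -> 150. No state change.
Op 4: fork(P0) -> P2. 4 ppages; refcounts: pp0:1 pp1:3 pp2:3 pp3:2
Op 5: write(P1, v1, 140). refcount(pp1)=3>1 -> COPY to pp4. 5 ppages; refcounts: pp0:1 pp1:2 pp2:3 pp3:2 pp4:1
Op 6: fork(P2) -> P3. 5 ppages; refcounts: pp0:1 pp1:3 pp2:4 pp3:3 pp4:1
Op 7: write(P1, v1, 196). refcount(pp4)=1 -> write in place. 5 ppages; refcounts: pp0:1 pp1:3 pp2:4 pp3:3 pp4:1
P0: v2 -> pp2 = 48
P1: v2 -> pp2 = 48
P2: v2 -> pp2 = 48
P3: v2 -> pp2 = 48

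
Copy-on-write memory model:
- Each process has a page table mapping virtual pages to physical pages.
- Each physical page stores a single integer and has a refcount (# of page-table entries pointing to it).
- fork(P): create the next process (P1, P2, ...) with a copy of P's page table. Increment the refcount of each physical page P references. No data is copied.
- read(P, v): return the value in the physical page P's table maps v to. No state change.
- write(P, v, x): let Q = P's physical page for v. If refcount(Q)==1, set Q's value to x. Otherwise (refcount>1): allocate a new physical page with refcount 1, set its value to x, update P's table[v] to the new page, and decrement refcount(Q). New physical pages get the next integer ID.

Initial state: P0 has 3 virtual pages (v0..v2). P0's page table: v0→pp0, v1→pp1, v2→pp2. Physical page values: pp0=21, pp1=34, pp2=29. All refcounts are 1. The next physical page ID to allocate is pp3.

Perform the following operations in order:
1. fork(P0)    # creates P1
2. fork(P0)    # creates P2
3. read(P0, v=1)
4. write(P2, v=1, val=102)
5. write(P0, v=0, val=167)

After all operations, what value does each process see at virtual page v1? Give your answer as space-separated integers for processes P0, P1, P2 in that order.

Op 1: fork(P0) -> P1. 3 ppages; refcounts: pp0:2 pp1:2 pp2:2
Op 2: fork(P0) -> P2. 3 ppages; refcounts: pp0:3 pp1:3 pp2:3
Op 3: read(P0, v1) -> 34. No state change.
Op 4: write(P2, v1, 102). refcount(pp1)=3>1 -> COPY to pp3. 4 ppages; refcounts: pp0:3 pp1:2 pp2:3 pp3:1
Op 5: write(P0, v0, 167). refcount(pp0)=3>1 -> COPY to pp4. 5 ppages; refcounts: pp0:2 pp1:2 pp2:3 pp3:1 pp4:1
P0: v1 -> pp1 = 34
P1: v1 -> pp1 = 34
P2: v1 -> pp3 = 102

Answer: 34 34 102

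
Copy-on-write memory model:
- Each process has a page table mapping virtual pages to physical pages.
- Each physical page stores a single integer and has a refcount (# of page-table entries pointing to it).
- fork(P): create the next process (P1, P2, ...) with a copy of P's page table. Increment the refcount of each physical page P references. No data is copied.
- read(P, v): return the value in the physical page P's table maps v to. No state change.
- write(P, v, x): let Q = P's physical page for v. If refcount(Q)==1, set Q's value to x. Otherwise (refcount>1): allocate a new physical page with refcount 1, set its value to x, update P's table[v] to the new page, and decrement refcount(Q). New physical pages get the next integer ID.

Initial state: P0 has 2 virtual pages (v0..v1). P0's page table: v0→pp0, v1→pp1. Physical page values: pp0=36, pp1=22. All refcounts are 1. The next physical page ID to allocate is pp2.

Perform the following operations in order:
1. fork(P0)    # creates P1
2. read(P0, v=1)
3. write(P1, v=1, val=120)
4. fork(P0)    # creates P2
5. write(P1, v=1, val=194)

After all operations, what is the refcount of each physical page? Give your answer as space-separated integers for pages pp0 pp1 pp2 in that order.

Answer: 3 2 1

Derivation:
Op 1: fork(P0) -> P1. 2 ppages; refcounts: pp0:2 pp1:2
Op 2: read(P0, v1) -> 22. No state change.
Op 3: write(P1, v1, 120). refcount(pp1)=2>1 -> COPY to pp2. 3 ppages; refcounts: pp0:2 pp1:1 pp2:1
Op 4: fork(P0) -> P2. 3 ppages; refcounts: pp0:3 pp1:2 pp2:1
Op 5: write(P1, v1, 194). refcount(pp2)=1 -> write in place. 3 ppages; refcounts: pp0:3 pp1:2 pp2:1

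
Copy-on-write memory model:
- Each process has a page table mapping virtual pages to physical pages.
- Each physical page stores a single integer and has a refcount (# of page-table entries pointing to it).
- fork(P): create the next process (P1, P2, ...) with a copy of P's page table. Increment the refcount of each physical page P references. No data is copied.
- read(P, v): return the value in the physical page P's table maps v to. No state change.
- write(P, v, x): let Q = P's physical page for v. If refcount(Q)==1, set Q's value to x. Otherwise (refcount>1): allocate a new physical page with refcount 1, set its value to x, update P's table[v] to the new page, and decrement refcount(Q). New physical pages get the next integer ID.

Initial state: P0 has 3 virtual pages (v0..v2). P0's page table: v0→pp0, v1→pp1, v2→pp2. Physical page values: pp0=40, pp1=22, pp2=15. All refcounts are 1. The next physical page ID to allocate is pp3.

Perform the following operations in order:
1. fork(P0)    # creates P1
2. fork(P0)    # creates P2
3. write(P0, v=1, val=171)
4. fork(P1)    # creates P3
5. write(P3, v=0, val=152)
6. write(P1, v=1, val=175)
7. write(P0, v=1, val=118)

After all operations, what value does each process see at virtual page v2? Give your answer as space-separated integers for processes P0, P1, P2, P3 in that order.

Op 1: fork(P0) -> P1. 3 ppages; refcounts: pp0:2 pp1:2 pp2:2
Op 2: fork(P0) -> P2. 3 ppages; refcounts: pp0:3 pp1:3 pp2:3
Op 3: write(P0, v1, 171). refcount(pp1)=3>1 -> COPY to pp3. 4 ppages; refcounts: pp0:3 pp1:2 pp2:3 pp3:1
Op 4: fork(P1) -> P3. 4 ppages; refcounts: pp0:4 pp1:3 pp2:4 pp3:1
Op 5: write(P3, v0, 152). refcount(pp0)=4>1 -> COPY to pp4. 5 ppages; refcounts: pp0:3 pp1:3 pp2:4 pp3:1 pp4:1
Op 6: write(P1, v1, 175). refcount(pp1)=3>1 -> COPY to pp5. 6 ppages; refcounts: pp0:3 pp1:2 pp2:4 pp3:1 pp4:1 pp5:1
Op 7: write(P0, v1, 118). refcount(pp3)=1 -> write in place. 6 ppages; refcounts: pp0:3 pp1:2 pp2:4 pp3:1 pp4:1 pp5:1
P0: v2 -> pp2 = 15
P1: v2 -> pp2 = 15
P2: v2 -> pp2 = 15
P3: v2 -> pp2 = 15

Answer: 15 15 15 15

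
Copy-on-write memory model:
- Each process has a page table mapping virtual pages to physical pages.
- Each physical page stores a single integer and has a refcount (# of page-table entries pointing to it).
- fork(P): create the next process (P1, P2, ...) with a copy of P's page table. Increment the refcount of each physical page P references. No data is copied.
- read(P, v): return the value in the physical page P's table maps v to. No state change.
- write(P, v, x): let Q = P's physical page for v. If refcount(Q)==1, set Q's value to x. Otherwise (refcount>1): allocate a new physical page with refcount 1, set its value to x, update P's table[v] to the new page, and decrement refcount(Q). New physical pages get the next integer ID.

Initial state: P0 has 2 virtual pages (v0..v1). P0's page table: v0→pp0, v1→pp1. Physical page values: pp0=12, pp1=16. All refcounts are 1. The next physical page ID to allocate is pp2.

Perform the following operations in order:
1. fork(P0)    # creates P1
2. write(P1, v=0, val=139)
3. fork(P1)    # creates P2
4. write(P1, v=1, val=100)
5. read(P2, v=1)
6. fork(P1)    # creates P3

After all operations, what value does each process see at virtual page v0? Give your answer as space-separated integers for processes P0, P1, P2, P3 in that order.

Op 1: fork(P0) -> P1. 2 ppages; refcounts: pp0:2 pp1:2
Op 2: write(P1, v0, 139). refcount(pp0)=2>1 -> COPY to pp2. 3 ppages; refcounts: pp0:1 pp1:2 pp2:1
Op 3: fork(P1) -> P2. 3 ppages; refcounts: pp0:1 pp1:3 pp2:2
Op 4: write(P1, v1, 100). refcount(pp1)=3>1 -> COPY to pp3. 4 ppages; refcounts: pp0:1 pp1:2 pp2:2 pp3:1
Op 5: read(P2, v1) -> 16. No state change.
Op 6: fork(P1) -> P3. 4 ppages; refcounts: pp0:1 pp1:2 pp2:3 pp3:2
P0: v0 -> pp0 = 12
P1: v0 -> pp2 = 139
P2: v0 -> pp2 = 139
P3: v0 -> pp2 = 139

Answer: 12 139 139 139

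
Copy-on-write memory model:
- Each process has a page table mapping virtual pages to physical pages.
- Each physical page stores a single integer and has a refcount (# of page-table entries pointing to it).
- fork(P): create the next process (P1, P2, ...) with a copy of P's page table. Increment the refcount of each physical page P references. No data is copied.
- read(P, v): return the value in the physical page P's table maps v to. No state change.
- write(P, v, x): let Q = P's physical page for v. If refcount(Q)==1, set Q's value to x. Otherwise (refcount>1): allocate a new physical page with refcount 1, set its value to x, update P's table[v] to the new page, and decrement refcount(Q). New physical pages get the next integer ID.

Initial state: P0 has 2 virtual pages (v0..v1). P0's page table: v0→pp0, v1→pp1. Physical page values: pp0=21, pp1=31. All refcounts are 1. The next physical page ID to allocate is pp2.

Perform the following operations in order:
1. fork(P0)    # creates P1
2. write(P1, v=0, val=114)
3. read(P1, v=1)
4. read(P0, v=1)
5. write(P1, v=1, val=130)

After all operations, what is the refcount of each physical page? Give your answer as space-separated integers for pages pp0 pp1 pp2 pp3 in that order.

Answer: 1 1 1 1

Derivation:
Op 1: fork(P0) -> P1. 2 ppages; refcounts: pp0:2 pp1:2
Op 2: write(P1, v0, 114). refcount(pp0)=2>1 -> COPY to pp2. 3 ppages; refcounts: pp0:1 pp1:2 pp2:1
Op 3: read(P1, v1) -> 31. No state change.
Op 4: read(P0, v1) -> 31. No state change.
Op 5: write(P1, v1, 130). refcount(pp1)=2>1 -> COPY to pp3. 4 ppages; refcounts: pp0:1 pp1:1 pp2:1 pp3:1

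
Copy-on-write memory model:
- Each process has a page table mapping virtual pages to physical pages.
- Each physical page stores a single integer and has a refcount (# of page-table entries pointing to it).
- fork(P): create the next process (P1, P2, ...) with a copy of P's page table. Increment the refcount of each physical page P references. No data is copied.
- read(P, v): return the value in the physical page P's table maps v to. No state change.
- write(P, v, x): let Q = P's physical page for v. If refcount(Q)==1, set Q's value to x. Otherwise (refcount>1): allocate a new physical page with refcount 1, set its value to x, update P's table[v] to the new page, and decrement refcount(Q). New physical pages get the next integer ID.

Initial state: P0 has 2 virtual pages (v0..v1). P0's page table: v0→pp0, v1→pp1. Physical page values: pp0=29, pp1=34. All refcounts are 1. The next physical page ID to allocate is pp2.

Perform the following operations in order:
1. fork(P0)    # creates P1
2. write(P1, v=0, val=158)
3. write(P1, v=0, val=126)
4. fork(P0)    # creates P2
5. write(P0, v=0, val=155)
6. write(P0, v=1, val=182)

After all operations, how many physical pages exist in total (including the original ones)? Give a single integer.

Answer: 5

Derivation:
Op 1: fork(P0) -> P1. 2 ppages; refcounts: pp0:2 pp1:2
Op 2: write(P1, v0, 158). refcount(pp0)=2>1 -> COPY to pp2. 3 ppages; refcounts: pp0:1 pp1:2 pp2:1
Op 3: write(P1, v0, 126). refcount(pp2)=1 -> write in place. 3 ppages; refcounts: pp0:1 pp1:2 pp2:1
Op 4: fork(P0) -> P2. 3 ppages; refcounts: pp0:2 pp1:3 pp2:1
Op 5: write(P0, v0, 155). refcount(pp0)=2>1 -> COPY to pp3. 4 ppages; refcounts: pp0:1 pp1:3 pp2:1 pp3:1
Op 6: write(P0, v1, 182). refcount(pp1)=3>1 -> COPY to pp4. 5 ppages; refcounts: pp0:1 pp1:2 pp2:1 pp3:1 pp4:1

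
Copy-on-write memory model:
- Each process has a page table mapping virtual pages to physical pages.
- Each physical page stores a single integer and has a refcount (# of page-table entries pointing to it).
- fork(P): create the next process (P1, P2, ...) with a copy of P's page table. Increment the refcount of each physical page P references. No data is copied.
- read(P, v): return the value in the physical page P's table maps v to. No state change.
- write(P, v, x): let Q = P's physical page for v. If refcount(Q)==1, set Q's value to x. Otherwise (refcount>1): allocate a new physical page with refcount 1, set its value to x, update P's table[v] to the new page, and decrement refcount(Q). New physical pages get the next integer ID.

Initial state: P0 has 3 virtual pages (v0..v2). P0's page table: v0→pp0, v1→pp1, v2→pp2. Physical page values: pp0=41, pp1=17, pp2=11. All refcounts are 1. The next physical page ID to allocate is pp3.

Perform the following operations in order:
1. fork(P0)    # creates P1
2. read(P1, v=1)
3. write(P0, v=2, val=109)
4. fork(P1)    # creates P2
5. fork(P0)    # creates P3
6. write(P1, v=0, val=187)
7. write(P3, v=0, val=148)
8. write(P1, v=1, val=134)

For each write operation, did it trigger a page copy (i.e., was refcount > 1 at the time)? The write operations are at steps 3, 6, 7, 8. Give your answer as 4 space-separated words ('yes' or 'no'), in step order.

Op 1: fork(P0) -> P1. 3 ppages; refcounts: pp0:2 pp1:2 pp2:2
Op 2: read(P1, v1) -> 17. No state change.
Op 3: write(P0, v2, 109). refcount(pp2)=2>1 -> COPY to pp3. 4 ppages; refcounts: pp0:2 pp1:2 pp2:1 pp3:1
Op 4: fork(P1) -> P2. 4 ppages; refcounts: pp0:3 pp1:3 pp2:2 pp3:1
Op 5: fork(P0) -> P3. 4 ppages; refcounts: pp0:4 pp1:4 pp2:2 pp3:2
Op 6: write(P1, v0, 187). refcount(pp0)=4>1 -> COPY to pp4. 5 ppages; refcounts: pp0:3 pp1:4 pp2:2 pp3:2 pp4:1
Op 7: write(P3, v0, 148). refcount(pp0)=3>1 -> COPY to pp5. 6 ppages; refcounts: pp0:2 pp1:4 pp2:2 pp3:2 pp4:1 pp5:1
Op 8: write(P1, v1, 134). refcount(pp1)=4>1 -> COPY to pp6. 7 ppages; refcounts: pp0:2 pp1:3 pp2:2 pp3:2 pp4:1 pp5:1 pp6:1

yes yes yes yes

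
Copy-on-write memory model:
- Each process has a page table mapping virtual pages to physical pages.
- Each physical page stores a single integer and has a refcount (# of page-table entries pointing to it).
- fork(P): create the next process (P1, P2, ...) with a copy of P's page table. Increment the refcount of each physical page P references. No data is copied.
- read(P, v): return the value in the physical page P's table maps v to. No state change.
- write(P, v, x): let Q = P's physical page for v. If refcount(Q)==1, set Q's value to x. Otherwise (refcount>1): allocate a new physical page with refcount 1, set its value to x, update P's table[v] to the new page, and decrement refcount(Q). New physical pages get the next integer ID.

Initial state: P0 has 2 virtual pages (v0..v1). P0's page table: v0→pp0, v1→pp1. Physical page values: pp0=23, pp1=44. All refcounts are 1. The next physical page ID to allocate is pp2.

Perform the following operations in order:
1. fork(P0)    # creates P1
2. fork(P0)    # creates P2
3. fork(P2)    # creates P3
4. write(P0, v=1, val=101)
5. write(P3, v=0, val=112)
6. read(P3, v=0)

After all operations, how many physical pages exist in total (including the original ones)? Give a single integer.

Op 1: fork(P0) -> P1. 2 ppages; refcounts: pp0:2 pp1:2
Op 2: fork(P0) -> P2. 2 ppages; refcounts: pp0:3 pp1:3
Op 3: fork(P2) -> P3. 2 ppages; refcounts: pp0:4 pp1:4
Op 4: write(P0, v1, 101). refcount(pp1)=4>1 -> COPY to pp2. 3 ppages; refcounts: pp0:4 pp1:3 pp2:1
Op 5: write(P3, v0, 112). refcount(pp0)=4>1 -> COPY to pp3. 4 ppages; refcounts: pp0:3 pp1:3 pp2:1 pp3:1
Op 6: read(P3, v0) -> 112. No state change.

Answer: 4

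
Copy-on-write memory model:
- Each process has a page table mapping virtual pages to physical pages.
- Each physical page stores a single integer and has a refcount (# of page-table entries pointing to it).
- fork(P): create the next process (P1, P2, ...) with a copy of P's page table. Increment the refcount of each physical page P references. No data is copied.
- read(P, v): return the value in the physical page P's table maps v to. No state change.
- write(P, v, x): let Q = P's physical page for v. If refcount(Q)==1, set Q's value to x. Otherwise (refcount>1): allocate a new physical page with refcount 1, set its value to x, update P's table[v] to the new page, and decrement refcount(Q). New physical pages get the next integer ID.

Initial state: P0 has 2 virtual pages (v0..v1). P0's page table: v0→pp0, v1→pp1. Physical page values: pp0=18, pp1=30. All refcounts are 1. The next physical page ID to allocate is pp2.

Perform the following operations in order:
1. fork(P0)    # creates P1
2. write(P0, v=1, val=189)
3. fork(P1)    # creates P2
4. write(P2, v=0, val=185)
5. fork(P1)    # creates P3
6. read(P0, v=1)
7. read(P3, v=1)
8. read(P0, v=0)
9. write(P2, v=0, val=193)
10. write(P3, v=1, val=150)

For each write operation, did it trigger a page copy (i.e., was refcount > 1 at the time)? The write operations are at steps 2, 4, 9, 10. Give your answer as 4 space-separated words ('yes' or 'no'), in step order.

Op 1: fork(P0) -> P1. 2 ppages; refcounts: pp0:2 pp1:2
Op 2: write(P0, v1, 189). refcount(pp1)=2>1 -> COPY to pp2. 3 ppages; refcounts: pp0:2 pp1:1 pp2:1
Op 3: fork(P1) -> P2. 3 ppages; refcounts: pp0:3 pp1:2 pp2:1
Op 4: write(P2, v0, 185). refcount(pp0)=3>1 -> COPY to pp3. 4 ppages; refcounts: pp0:2 pp1:2 pp2:1 pp3:1
Op 5: fork(P1) -> P3. 4 ppages; refcounts: pp0:3 pp1:3 pp2:1 pp3:1
Op 6: read(P0, v1) -> 189. No state change.
Op 7: read(P3, v1) -> 30. No state change.
Op 8: read(P0, v0) -> 18. No state change.
Op 9: write(P2, v0, 193). refcount(pp3)=1 -> write in place. 4 ppages; refcounts: pp0:3 pp1:3 pp2:1 pp3:1
Op 10: write(P3, v1, 150). refcount(pp1)=3>1 -> COPY to pp4. 5 ppages; refcounts: pp0:3 pp1:2 pp2:1 pp3:1 pp4:1

yes yes no yes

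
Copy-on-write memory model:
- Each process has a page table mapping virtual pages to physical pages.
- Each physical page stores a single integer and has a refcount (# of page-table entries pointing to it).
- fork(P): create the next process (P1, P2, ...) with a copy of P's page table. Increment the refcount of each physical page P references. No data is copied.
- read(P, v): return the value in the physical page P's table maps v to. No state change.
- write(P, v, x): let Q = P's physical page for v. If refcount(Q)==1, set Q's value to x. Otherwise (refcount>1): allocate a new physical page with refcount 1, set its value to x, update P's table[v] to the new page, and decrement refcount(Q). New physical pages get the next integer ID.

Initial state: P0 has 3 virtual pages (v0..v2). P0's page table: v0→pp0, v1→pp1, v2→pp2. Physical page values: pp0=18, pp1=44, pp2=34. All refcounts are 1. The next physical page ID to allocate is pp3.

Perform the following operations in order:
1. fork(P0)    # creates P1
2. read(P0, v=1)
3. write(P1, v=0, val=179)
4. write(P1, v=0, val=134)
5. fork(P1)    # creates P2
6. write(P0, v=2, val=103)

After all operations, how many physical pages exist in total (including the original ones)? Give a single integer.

Answer: 5

Derivation:
Op 1: fork(P0) -> P1. 3 ppages; refcounts: pp0:2 pp1:2 pp2:2
Op 2: read(P0, v1) -> 44. No state change.
Op 3: write(P1, v0, 179). refcount(pp0)=2>1 -> COPY to pp3. 4 ppages; refcounts: pp0:1 pp1:2 pp2:2 pp3:1
Op 4: write(P1, v0, 134). refcount(pp3)=1 -> write in place. 4 ppages; refcounts: pp0:1 pp1:2 pp2:2 pp3:1
Op 5: fork(P1) -> P2. 4 ppages; refcounts: pp0:1 pp1:3 pp2:3 pp3:2
Op 6: write(P0, v2, 103). refcount(pp2)=3>1 -> COPY to pp4. 5 ppages; refcounts: pp0:1 pp1:3 pp2:2 pp3:2 pp4:1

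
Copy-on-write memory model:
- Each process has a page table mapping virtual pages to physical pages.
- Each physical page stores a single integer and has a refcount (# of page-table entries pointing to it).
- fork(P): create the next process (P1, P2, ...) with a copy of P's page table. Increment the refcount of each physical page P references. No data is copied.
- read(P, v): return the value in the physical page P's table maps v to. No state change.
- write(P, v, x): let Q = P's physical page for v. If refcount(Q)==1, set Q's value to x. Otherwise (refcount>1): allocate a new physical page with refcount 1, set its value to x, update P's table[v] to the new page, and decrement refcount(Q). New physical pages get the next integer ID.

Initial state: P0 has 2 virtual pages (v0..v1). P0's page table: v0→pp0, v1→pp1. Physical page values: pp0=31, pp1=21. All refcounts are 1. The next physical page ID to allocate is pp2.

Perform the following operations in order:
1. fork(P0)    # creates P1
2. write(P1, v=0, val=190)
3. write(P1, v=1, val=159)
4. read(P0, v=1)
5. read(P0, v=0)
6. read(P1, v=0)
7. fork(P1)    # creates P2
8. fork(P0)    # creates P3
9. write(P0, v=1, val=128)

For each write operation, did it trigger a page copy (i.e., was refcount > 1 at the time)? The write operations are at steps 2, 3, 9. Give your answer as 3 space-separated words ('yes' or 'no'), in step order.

Op 1: fork(P0) -> P1. 2 ppages; refcounts: pp0:2 pp1:2
Op 2: write(P1, v0, 190). refcount(pp0)=2>1 -> COPY to pp2. 3 ppages; refcounts: pp0:1 pp1:2 pp2:1
Op 3: write(P1, v1, 159). refcount(pp1)=2>1 -> COPY to pp3. 4 ppages; refcounts: pp0:1 pp1:1 pp2:1 pp3:1
Op 4: read(P0, v1) -> 21. No state change.
Op 5: read(P0, v0) -> 31. No state change.
Op 6: read(P1, v0) -> 190. No state change.
Op 7: fork(P1) -> P2. 4 ppages; refcounts: pp0:1 pp1:1 pp2:2 pp3:2
Op 8: fork(P0) -> P3. 4 ppages; refcounts: pp0:2 pp1:2 pp2:2 pp3:2
Op 9: write(P0, v1, 128). refcount(pp1)=2>1 -> COPY to pp4. 5 ppages; refcounts: pp0:2 pp1:1 pp2:2 pp3:2 pp4:1

yes yes yes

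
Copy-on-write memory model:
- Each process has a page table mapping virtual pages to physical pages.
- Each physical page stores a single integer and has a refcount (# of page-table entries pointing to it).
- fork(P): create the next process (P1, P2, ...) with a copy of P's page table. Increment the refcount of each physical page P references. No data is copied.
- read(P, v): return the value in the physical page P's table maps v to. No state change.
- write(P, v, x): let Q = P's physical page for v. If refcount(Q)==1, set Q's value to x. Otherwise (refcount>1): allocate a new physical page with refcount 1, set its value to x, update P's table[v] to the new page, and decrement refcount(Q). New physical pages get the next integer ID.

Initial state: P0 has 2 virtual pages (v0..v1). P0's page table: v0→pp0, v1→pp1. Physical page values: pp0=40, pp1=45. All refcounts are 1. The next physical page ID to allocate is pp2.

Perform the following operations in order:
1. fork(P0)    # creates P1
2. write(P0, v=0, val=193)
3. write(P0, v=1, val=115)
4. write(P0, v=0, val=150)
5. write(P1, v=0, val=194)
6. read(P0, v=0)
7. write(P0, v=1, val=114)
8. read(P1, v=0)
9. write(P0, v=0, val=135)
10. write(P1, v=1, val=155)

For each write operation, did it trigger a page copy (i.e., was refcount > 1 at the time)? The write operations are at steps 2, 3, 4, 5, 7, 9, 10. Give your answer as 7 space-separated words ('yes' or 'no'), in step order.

Op 1: fork(P0) -> P1. 2 ppages; refcounts: pp0:2 pp1:2
Op 2: write(P0, v0, 193). refcount(pp0)=2>1 -> COPY to pp2. 3 ppages; refcounts: pp0:1 pp1:2 pp2:1
Op 3: write(P0, v1, 115). refcount(pp1)=2>1 -> COPY to pp3. 4 ppages; refcounts: pp0:1 pp1:1 pp2:1 pp3:1
Op 4: write(P0, v0, 150). refcount(pp2)=1 -> write in place. 4 ppages; refcounts: pp0:1 pp1:1 pp2:1 pp3:1
Op 5: write(P1, v0, 194). refcount(pp0)=1 -> write in place. 4 ppages; refcounts: pp0:1 pp1:1 pp2:1 pp3:1
Op 6: read(P0, v0) -> 150. No state change.
Op 7: write(P0, v1, 114). refcount(pp3)=1 -> write in place. 4 ppages; refcounts: pp0:1 pp1:1 pp2:1 pp3:1
Op 8: read(P1, v0) -> 194. No state change.
Op 9: write(P0, v0, 135). refcount(pp2)=1 -> write in place. 4 ppages; refcounts: pp0:1 pp1:1 pp2:1 pp3:1
Op 10: write(P1, v1, 155). refcount(pp1)=1 -> write in place. 4 ppages; refcounts: pp0:1 pp1:1 pp2:1 pp3:1

yes yes no no no no no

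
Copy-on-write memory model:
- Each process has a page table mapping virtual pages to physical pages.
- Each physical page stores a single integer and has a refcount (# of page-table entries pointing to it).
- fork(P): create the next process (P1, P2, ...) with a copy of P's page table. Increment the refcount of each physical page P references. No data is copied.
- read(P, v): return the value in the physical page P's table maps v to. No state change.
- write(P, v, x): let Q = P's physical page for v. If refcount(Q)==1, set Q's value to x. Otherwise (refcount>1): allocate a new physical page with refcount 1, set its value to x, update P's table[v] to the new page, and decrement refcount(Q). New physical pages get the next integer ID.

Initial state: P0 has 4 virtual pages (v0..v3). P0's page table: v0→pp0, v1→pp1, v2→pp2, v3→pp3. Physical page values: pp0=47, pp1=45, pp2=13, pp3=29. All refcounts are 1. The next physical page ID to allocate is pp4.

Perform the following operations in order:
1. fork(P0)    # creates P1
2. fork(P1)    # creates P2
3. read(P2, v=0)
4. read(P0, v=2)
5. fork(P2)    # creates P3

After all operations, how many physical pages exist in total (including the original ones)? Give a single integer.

Answer: 4

Derivation:
Op 1: fork(P0) -> P1. 4 ppages; refcounts: pp0:2 pp1:2 pp2:2 pp3:2
Op 2: fork(P1) -> P2. 4 ppages; refcounts: pp0:3 pp1:3 pp2:3 pp3:3
Op 3: read(P2, v0) -> 47. No state change.
Op 4: read(P0, v2) -> 13. No state change.
Op 5: fork(P2) -> P3. 4 ppages; refcounts: pp0:4 pp1:4 pp2:4 pp3:4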